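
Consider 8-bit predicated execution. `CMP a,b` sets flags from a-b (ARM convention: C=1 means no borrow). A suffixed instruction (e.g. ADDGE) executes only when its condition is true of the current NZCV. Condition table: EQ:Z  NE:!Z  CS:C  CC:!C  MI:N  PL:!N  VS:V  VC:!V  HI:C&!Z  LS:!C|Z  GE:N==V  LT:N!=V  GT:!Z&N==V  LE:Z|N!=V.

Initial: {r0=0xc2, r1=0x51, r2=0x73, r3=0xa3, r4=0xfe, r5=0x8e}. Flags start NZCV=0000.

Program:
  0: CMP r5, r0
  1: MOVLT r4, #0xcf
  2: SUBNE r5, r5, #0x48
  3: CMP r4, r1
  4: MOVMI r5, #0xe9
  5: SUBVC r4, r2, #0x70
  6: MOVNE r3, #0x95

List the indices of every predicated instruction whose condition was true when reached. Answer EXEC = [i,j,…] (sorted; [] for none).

0: ✓ CMP  NZCV=1000
1: ✓ MOVLT  r4←0xcf
2: ✓ SUBNE  r5←0x46
3: ✓ CMP  NZCV=0011
4: · MOVMI
5: · SUBVC
6: ✓ MOVNE  r3←0x95

EXEC = [1,2,6]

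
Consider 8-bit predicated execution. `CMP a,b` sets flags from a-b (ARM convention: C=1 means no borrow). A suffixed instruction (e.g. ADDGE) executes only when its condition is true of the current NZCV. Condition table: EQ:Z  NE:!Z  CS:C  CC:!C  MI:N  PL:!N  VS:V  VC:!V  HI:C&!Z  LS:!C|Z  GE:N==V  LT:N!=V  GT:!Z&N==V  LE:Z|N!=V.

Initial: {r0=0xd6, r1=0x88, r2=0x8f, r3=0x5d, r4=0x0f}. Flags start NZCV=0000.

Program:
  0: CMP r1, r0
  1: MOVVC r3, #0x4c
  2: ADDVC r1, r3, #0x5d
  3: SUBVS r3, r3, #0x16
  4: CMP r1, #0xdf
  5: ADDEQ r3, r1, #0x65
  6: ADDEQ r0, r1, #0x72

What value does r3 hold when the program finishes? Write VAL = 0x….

[0] flags=1000 → (cmp)
[1] flags=1000 VC?T → r3=0x4c
[2] flags=1000 VC?T → r1=0xa9
[3] flags=1000 VS?F → skip
[4] flags=1000 → (cmp)
[5] flags=1000 EQ?F → skip
[6] flags=1000 EQ?F → skip

VAL = 0x4c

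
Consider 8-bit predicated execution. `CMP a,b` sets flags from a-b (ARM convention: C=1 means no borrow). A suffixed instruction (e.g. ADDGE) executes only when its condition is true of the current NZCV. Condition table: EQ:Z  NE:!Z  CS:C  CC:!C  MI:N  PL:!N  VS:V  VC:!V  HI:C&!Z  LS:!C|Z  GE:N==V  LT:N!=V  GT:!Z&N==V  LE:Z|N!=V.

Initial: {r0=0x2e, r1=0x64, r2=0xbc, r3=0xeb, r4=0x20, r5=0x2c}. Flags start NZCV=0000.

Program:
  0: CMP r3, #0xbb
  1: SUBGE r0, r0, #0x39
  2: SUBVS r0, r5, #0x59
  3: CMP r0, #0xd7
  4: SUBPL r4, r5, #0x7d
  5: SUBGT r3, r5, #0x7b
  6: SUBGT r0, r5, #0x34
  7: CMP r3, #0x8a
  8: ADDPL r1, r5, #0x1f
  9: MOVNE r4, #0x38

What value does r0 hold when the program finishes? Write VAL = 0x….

VAL = 0xf8

0: ✓ CMP  NZCV=0010
1: ✓ SUBGE  r0←0xf5
2: · SUBVS
3: ✓ CMP  NZCV=0010
4: ✓ SUBPL  r4←0xaf
5: ✓ SUBGT  r3←0xb1
6: ✓ SUBGT  r0←0xf8
7: ✓ CMP  NZCV=0010
8: ✓ ADDPL  r1←0x4b
9: ✓ MOVNE  r4←0x38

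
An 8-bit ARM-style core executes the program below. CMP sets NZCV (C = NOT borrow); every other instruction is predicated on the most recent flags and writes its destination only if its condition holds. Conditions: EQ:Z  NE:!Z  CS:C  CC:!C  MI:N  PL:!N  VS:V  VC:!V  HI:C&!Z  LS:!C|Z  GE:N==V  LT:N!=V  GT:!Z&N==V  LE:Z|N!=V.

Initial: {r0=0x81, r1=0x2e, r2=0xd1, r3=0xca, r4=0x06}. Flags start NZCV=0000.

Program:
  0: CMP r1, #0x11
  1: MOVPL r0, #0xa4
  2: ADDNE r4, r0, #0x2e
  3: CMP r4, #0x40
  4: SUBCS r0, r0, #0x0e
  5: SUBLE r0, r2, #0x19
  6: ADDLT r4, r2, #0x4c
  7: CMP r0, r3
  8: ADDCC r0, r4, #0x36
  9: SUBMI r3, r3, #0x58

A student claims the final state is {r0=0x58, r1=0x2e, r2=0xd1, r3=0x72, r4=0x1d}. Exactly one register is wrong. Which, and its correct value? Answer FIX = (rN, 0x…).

0: ✓ CMP  NZCV=0010
1: ✓ MOVPL  r0←0xa4
2: ✓ ADDNE  r4←0xd2
3: ✓ CMP  NZCV=1010
4: ✓ SUBCS  r0←0x96
5: ✓ SUBLE  r0←0xb8
6: ✓ ADDLT  r4←0x1d
7: ✓ CMP  NZCV=1000
8: ✓ ADDCC  r0←0x53
9: ✓ SUBMI  r3←0x72

FIX = (r0, 0x53)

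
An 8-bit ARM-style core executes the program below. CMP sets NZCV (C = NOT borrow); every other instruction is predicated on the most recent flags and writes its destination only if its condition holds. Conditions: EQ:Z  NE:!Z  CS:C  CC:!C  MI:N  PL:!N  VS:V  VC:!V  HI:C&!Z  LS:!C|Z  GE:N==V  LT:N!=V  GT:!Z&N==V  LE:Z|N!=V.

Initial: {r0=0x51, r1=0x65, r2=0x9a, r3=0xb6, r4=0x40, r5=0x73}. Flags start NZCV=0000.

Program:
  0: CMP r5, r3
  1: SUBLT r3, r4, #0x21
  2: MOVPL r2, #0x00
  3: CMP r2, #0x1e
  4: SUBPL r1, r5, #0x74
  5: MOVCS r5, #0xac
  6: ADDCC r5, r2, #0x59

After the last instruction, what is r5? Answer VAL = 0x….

VAL = 0xac

0: ✓ CMP  NZCV=1001
1: · SUBLT
2: · MOVPL
3: ✓ CMP  NZCV=0011
4: ✓ SUBPL  r1←0xff
5: ✓ MOVCS  r5←0xac
6: · ADDCC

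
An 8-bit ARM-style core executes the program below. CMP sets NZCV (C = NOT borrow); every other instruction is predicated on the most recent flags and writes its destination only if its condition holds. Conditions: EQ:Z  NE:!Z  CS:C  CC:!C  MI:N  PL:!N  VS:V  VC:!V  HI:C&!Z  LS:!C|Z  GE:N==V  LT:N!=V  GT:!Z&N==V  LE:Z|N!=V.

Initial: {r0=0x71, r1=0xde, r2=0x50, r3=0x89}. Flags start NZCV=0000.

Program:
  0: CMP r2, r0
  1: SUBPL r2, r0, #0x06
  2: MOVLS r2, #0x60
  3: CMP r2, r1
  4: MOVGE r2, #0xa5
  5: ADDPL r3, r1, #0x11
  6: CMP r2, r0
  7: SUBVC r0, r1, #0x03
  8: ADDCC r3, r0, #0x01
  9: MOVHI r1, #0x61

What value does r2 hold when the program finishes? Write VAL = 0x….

0: ✓ CMP  NZCV=1000
1: · SUBPL
2: ✓ MOVLS  r2←0x60
3: ✓ CMP  NZCV=1001
4: ✓ MOVGE  r2←0xa5
5: · ADDPL
6: ✓ CMP  NZCV=0011
7: · SUBVC
8: · ADDCC
9: ✓ MOVHI  r1←0x61

VAL = 0xa5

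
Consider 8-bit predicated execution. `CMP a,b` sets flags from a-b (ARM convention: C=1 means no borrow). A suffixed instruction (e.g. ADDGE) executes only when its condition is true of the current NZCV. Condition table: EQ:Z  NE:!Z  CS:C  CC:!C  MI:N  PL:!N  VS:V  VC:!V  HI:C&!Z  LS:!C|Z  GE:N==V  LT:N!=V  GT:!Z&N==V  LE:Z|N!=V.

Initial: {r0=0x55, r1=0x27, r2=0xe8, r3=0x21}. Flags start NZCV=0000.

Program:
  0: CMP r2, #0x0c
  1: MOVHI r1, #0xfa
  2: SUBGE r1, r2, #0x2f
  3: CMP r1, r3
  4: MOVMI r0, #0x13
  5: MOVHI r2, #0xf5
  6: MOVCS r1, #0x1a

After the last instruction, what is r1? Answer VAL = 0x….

VAL = 0x1a

[0] flags=1010 → (cmp)
[1] flags=1010 HI?T → r1=0xfa
[2] flags=1010 GE?F → skip
[3] flags=1010 → (cmp)
[4] flags=1010 MI?T → r0=0x13
[5] flags=1010 HI?T → r2=0xf5
[6] flags=1010 CS?T → r1=0x1a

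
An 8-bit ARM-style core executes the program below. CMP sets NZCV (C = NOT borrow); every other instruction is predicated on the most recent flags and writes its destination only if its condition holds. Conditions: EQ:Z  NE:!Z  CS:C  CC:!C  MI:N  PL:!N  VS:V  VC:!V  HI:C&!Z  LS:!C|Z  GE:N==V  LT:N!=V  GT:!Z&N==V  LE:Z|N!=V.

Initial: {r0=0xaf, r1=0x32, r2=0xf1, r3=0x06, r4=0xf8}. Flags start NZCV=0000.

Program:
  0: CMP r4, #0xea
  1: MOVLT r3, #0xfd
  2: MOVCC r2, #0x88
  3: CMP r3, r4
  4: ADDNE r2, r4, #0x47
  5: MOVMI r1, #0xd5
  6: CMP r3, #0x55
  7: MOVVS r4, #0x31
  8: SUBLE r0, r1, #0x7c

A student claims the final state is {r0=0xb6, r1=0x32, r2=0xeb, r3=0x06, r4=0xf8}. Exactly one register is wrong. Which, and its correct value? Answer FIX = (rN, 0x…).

0: ✓ CMP  NZCV=0010
1: · MOVLT
2: · MOVCC
3: ✓ CMP  NZCV=0000
4: ✓ ADDNE  r2←0x3f
5: · MOVMI
6: ✓ CMP  NZCV=1000
7: · MOVVS
8: ✓ SUBLE  r0←0xb6

FIX = (r2, 0x3f)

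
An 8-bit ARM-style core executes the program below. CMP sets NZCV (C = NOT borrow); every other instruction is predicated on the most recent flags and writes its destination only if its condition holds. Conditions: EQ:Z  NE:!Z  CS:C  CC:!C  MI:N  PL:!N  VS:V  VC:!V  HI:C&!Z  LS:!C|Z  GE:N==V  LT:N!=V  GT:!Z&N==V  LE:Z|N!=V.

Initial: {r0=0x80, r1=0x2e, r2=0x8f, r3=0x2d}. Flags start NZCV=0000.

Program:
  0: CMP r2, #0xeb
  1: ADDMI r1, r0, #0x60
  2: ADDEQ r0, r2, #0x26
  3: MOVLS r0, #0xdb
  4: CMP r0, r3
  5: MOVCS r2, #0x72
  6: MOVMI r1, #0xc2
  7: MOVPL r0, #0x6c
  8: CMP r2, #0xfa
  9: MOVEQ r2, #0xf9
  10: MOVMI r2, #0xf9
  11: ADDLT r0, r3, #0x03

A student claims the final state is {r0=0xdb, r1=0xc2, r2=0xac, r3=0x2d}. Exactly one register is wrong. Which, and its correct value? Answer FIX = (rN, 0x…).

[0] flags=1000 → (cmp)
[1] flags=1000 MI?T → r1=0xe0
[2] flags=1000 EQ?F → skip
[3] flags=1000 LS?T → r0=0xdb
[4] flags=1010 → (cmp)
[5] flags=1010 CS?T → r2=0x72
[6] flags=1010 MI?T → r1=0xc2
[7] flags=1010 PL?F → skip
[8] flags=0000 → (cmp)
[9] flags=0000 EQ?F → skip
[10] flags=0000 MI?F → skip
[11] flags=0000 LT?F → skip

FIX = (r2, 0x72)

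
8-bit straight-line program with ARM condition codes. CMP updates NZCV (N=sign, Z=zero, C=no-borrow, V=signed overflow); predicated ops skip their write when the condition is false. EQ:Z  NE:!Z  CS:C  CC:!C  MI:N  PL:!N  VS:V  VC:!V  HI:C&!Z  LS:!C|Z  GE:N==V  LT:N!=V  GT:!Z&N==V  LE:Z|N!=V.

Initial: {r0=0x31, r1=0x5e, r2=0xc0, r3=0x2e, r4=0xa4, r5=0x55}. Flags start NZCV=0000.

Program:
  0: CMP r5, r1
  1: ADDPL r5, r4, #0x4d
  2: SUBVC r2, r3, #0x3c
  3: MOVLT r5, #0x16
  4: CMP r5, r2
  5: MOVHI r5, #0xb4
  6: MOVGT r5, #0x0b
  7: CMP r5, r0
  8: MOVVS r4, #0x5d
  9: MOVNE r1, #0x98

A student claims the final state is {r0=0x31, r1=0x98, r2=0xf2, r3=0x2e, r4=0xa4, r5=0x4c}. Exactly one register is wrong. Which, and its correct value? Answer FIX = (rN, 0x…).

0: ✓ CMP  NZCV=1000
1: · ADDPL
2: ✓ SUBVC  r2←0xf2
3: ✓ MOVLT  r5←0x16
4: ✓ CMP  NZCV=0000
5: · MOVHI
6: ✓ MOVGT  r5←0x0b
7: ✓ CMP  NZCV=1000
8: · MOVVS
9: ✓ MOVNE  r1←0x98

FIX = (r5, 0x0b)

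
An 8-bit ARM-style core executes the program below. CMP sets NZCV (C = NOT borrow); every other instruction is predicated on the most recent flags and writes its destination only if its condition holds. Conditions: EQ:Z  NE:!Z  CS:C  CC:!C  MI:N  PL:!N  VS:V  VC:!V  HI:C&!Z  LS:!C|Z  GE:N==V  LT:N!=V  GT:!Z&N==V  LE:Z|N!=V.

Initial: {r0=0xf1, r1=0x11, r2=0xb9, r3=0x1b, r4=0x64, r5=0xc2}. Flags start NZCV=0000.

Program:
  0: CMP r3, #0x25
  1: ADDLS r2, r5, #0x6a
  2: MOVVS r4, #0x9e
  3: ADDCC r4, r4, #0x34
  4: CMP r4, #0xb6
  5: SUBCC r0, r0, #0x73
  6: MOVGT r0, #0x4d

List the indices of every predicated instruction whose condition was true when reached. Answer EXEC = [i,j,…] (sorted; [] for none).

0: ✓ CMP  NZCV=1000
1: ✓ ADDLS  r2←0x2c
2: · MOVVS
3: ✓ ADDCC  r4←0x98
4: ✓ CMP  NZCV=1000
5: ✓ SUBCC  r0←0x7e
6: · MOVGT

EXEC = [1,3,5]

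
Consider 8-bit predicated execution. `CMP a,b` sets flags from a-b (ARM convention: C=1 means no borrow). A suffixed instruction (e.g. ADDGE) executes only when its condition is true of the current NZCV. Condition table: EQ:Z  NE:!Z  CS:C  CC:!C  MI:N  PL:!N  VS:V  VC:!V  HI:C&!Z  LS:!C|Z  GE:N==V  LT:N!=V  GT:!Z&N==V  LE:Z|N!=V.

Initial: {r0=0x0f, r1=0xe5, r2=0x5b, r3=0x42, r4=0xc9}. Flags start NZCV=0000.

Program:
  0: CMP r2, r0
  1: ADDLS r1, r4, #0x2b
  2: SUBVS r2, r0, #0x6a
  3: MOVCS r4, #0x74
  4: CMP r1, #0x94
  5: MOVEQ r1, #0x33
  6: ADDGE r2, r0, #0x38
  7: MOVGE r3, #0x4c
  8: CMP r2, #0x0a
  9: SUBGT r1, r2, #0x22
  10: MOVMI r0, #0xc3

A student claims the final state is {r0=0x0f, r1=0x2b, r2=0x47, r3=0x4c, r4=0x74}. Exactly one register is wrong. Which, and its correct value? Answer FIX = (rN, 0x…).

FIX = (r1, 0x25)

0: ✓ CMP  NZCV=0010
1: · ADDLS
2: · SUBVS
3: ✓ MOVCS  r4←0x74
4: ✓ CMP  NZCV=0010
5: · MOVEQ
6: ✓ ADDGE  r2←0x47
7: ✓ MOVGE  r3←0x4c
8: ✓ CMP  NZCV=0010
9: ✓ SUBGT  r1←0x25
10: · MOVMI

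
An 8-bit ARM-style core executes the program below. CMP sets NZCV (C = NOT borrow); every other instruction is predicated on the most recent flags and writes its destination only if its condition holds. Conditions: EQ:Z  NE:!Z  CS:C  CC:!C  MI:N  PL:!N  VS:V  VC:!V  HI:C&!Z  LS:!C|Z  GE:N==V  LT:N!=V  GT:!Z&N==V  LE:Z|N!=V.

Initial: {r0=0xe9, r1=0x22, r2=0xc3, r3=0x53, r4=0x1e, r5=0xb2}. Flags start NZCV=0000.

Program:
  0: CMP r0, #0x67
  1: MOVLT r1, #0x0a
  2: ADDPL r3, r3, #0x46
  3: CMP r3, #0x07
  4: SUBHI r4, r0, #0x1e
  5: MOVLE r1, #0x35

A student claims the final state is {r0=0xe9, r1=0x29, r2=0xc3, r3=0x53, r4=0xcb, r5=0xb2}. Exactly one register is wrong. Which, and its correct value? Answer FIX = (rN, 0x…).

FIX = (r1, 0x0a)

0: ✓ CMP  NZCV=1010
1: ✓ MOVLT  r1←0x0a
2: · ADDPL
3: ✓ CMP  NZCV=0010
4: ✓ SUBHI  r4←0xcb
5: · MOVLE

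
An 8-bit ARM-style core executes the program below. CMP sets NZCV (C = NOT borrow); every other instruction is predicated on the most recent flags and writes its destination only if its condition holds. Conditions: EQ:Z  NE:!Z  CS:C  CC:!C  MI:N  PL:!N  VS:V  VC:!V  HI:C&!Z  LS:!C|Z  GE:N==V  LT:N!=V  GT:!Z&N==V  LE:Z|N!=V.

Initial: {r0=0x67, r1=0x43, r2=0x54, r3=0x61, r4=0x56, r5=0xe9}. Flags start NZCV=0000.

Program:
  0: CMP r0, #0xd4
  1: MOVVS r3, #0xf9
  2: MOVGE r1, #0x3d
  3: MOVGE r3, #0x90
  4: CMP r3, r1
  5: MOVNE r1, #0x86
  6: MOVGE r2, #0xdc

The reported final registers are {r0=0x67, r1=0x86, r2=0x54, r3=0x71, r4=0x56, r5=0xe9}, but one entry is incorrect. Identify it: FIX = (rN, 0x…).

FIX = (r3, 0x90)

[0] flags=1001 → (cmp)
[1] flags=1001 VS?T → r3=0xf9
[2] flags=1001 GE?T → r1=0x3d
[3] flags=1001 GE?T → r3=0x90
[4] flags=0011 → (cmp)
[5] flags=0011 NE?T → r1=0x86
[6] flags=0011 GE?F → skip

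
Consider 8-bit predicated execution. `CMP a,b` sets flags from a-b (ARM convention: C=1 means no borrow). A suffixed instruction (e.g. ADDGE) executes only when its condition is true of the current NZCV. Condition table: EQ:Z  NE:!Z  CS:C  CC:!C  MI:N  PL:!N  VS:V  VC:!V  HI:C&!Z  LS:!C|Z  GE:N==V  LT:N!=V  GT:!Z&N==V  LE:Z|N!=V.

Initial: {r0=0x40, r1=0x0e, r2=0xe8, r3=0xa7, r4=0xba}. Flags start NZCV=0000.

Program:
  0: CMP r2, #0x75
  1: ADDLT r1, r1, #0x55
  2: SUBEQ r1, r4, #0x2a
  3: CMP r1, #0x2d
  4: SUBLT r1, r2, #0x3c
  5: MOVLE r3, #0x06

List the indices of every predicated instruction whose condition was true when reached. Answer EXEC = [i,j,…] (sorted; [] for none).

EXEC = [1]

0: ✓ CMP  NZCV=0011
1: ✓ ADDLT  r1←0x63
2: · SUBEQ
3: ✓ CMP  NZCV=0010
4: · SUBLT
5: · MOVLE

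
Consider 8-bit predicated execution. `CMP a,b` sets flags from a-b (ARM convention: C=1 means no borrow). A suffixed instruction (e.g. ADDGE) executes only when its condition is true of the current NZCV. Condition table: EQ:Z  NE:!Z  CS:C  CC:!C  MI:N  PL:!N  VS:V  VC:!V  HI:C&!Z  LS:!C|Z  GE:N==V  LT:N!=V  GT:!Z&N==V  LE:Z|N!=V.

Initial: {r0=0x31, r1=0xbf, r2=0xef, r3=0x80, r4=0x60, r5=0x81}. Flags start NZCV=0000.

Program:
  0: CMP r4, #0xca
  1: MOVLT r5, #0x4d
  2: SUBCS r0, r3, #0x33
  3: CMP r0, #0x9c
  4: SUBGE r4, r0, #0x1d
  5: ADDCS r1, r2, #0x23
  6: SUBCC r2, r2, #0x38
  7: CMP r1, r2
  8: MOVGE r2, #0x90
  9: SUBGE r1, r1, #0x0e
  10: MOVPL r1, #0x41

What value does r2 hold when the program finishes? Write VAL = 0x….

VAL = 0x90

0: ✓ CMP  NZCV=1001
1: · MOVLT
2: · SUBCS
3: ✓ CMP  NZCV=1001
4: ✓ SUBGE  r4←0x14
5: · ADDCS
6: ✓ SUBCC  r2←0xb7
7: ✓ CMP  NZCV=0010
8: ✓ MOVGE  r2←0x90
9: ✓ SUBGE  r1←0xb1
10: ✓ MOVPL  r1←0x41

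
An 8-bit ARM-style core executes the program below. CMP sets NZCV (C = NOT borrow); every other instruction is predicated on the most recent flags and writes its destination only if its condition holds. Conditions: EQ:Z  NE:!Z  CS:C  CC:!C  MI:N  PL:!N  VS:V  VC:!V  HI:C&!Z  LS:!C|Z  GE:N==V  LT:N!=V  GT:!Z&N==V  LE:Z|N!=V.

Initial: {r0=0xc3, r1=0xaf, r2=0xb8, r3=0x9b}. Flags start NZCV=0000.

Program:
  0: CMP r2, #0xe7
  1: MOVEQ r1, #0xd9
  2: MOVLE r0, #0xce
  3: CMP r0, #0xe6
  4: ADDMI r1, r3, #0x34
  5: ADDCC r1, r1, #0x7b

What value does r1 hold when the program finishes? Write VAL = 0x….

[0] flags=1000 → (cmp)
[1] flags=1000 EQ?F → skip
[2] flags=1000 LE?T → r0=0xce
[3] flags=1000 → (cmp)
[4] flags=1000 MI?T → r1=0xcf
[5] flags=1000 CC?T → r1=0x4a

VAL = 0x4a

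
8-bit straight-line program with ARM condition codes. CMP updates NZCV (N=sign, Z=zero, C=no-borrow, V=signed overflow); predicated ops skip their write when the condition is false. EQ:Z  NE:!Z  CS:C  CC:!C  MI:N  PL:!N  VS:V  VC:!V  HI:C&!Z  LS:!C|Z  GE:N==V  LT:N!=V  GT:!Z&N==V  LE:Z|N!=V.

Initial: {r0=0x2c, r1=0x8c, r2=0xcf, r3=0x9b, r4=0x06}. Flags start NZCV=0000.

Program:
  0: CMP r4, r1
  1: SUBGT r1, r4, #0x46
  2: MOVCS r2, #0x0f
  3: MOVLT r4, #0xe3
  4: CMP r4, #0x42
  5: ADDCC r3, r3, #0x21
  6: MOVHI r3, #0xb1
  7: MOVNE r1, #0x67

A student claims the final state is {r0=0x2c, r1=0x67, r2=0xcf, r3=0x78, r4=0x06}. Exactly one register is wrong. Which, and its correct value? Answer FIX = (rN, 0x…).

[0] flags=0000 → (cmp)
[1] flags=0000 GT?T → r1=0xc0
[2] flags=0000 CS?F → skip
[3] flags=0000 LT?F → skip
[4] flags=1000 → (cmp)
[5] flags=1000 CC?T → r3=0xbc
[6] flags=1000 HI?F → skip
[7] flags=1000 NE?T → r1=0x67

FIX = (r3, 0xbc)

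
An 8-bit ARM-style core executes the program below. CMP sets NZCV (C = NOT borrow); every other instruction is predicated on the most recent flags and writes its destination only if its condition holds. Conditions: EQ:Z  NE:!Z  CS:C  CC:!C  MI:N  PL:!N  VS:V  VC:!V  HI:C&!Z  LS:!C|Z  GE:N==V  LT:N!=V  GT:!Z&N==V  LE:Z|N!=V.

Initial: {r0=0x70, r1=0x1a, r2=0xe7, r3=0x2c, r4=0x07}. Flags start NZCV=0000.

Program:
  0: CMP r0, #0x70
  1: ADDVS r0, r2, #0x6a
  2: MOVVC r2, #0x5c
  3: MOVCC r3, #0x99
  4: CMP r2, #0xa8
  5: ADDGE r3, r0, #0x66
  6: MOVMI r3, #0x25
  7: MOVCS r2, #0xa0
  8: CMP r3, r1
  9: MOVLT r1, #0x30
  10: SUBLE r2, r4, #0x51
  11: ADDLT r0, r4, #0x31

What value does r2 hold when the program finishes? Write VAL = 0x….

VAL = 0x5c

0: ✓ CMP  NZCV=0110
1: · ADDVS
2: ✓ MOVVC  r2←0x5c
3: · MOVCC
4: ✓ CMP  NZCV=1001
5: ✓ ADDGE  r3←0xd6
6: ✓ MOVMI  r3←0x25
7: · MOVCS
8: ✓ CMP  NZCV=0010
9: · MOVLT
10: · SUBLE
11: · ADDLT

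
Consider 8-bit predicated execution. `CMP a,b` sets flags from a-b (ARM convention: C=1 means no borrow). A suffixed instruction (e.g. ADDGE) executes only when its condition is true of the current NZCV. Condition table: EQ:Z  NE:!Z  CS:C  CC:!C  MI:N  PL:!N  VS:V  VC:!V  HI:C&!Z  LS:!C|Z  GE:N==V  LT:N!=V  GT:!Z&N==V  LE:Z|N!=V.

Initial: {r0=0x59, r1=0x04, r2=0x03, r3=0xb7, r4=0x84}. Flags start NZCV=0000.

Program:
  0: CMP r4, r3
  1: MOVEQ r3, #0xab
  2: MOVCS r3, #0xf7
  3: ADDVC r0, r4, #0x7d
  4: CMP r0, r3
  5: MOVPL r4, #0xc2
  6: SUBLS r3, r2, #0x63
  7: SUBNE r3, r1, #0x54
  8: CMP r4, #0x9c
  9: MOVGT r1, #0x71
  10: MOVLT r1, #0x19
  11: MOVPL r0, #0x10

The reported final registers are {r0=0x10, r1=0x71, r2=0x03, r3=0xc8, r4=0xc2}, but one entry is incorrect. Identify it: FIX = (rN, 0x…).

FIX = (r3, 0xb0)

[0] flags=1000 → (cmp)
[1] flags=1000 EQ?F → skip
[2] flags=1000 CS?F → skip
[3] flags=1000 VC?T → r0=0x01
[4] flags=0000 → (cmp)
[5] flags=0000 PL?T → r4=0xc2
[6] flags=0000 LS?T → r3=0xa0
[7] flags=0000 NE?T → r3=0xb0
[8] flags=0010 → (cmp)
[9] flags=0010 GT?T → r1=0x71
[10] flags=0010 LT?F → skip
[11] flags=0010 PL?T → r0=0x10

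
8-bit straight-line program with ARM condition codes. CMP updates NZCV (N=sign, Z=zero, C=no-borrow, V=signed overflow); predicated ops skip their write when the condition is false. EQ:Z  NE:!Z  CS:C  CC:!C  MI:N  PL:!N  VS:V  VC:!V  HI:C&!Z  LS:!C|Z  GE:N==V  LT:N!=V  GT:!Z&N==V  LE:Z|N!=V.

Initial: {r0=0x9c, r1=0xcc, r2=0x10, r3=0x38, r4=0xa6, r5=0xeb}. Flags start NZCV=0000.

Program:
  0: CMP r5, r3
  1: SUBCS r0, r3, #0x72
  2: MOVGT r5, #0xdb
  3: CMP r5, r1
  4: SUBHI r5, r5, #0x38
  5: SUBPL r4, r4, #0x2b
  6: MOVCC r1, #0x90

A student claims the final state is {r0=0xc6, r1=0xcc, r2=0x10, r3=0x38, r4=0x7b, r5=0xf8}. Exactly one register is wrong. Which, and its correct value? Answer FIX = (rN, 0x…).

FIX = (r5, 0xb3)

[0] flags=1010 → (cmp)
[1] flags=1010 CS?T → r0=0xc6
[2] flags=1010 GT?F → skip
[3] flags=0010 → (cmp)
[4] flags=0010 HI?T → r5=0xb3
[5] flags=0010 PL?T → r4=0x7b
[6] flags=0010 CC?F → skip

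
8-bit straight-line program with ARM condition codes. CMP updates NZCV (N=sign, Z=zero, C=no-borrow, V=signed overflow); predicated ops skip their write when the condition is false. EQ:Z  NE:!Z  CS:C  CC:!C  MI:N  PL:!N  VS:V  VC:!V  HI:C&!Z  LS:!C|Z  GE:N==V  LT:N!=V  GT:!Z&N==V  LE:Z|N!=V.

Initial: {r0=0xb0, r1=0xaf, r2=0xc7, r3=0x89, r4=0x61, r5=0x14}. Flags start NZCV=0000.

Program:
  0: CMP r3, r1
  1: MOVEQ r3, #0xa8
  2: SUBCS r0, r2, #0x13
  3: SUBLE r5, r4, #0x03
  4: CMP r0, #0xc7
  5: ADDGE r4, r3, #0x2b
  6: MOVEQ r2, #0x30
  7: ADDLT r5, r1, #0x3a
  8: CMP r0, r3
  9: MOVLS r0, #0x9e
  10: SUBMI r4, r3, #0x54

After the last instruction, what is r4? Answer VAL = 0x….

VAL = 0x61

0: ✓ CMP  NZCV=1000
1: · MOVEQ
2: · SUBCS
3: ✓ SUBLE  r5←0x5e
4: ✓ CMP  NZCV=1000
5: · ADDGE
6: · MOVEQ
7: ✓ ADDLT  r5←0xe9
8: ✓ CMP  NZCV=0010
9: · MOVLS
10: · SUBMI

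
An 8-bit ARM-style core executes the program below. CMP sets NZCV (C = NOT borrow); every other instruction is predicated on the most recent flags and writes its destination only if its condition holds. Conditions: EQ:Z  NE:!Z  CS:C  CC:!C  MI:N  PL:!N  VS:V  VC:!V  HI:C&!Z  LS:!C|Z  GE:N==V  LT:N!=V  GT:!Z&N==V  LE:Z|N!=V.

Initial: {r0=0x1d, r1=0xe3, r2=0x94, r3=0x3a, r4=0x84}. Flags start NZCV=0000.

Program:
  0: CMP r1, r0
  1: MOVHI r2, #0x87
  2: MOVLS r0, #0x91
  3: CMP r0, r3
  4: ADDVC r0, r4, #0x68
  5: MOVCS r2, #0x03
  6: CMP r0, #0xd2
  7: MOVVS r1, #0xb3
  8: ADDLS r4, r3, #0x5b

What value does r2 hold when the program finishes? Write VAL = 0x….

0: ✓ CMP  NZCV=1010
1: ✓ MOVHI  r2←0x87
2: · MOVLS
3: ✓ CMP  NZCV=1000
4: ✓ ADDVC  r0←0xec
5: · MOVCS
6: ✓ CMP  NZCV=0010
7: · MOVVS
8: · ADDLS

VAL = 0x87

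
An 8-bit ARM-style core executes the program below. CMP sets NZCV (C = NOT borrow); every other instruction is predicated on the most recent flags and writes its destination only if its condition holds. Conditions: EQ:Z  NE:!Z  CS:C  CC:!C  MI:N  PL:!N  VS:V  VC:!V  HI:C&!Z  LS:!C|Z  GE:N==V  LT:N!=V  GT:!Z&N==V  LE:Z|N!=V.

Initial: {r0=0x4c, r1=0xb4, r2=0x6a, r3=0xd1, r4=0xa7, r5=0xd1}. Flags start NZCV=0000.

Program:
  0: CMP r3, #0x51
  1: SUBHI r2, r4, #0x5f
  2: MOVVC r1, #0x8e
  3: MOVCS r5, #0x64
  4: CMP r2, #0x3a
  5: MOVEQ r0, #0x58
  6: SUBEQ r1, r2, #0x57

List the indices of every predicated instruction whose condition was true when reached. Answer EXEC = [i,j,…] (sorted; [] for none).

[0] flags=1010 → (cmp)
[1] flags=1010 HI?T → r2=0x48
[2] flags=1010 VC?T → r1=0x8e
[3] flags=1010 CS?T → r5=0x64
[4] flags=0010 → (cmp)
[5] flags=0010 EQ?F → skip
[6] flags=0010 EQ?F → skip

EXEC = [1,2,3]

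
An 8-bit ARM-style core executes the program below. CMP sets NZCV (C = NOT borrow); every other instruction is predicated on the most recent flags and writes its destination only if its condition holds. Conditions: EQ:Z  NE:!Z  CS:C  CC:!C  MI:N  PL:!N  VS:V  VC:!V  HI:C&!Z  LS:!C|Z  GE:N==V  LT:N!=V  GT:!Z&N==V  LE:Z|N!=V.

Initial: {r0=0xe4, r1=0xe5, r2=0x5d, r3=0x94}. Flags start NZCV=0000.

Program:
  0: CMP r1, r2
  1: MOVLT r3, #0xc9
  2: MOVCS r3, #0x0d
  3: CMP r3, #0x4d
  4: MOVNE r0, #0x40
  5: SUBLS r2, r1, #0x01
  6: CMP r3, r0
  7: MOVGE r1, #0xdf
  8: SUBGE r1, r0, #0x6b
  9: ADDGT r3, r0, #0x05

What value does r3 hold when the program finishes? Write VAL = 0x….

0: ✓ CMP  NZCV=1010
1: ✓ MOVLT  r3←0xc9
2: ✓ MOVCS  r3←0x0d
3: ✓ CMP  NZCV=1000
4: ✓ MOVNE  r0←0x40
5: ✓ SUBLS  r2←0xe4
6: ✓ CMP  NZCV=1000
7: · MOVGE
8: · SUBGE
9: · ADDGT

VAL = 0x0d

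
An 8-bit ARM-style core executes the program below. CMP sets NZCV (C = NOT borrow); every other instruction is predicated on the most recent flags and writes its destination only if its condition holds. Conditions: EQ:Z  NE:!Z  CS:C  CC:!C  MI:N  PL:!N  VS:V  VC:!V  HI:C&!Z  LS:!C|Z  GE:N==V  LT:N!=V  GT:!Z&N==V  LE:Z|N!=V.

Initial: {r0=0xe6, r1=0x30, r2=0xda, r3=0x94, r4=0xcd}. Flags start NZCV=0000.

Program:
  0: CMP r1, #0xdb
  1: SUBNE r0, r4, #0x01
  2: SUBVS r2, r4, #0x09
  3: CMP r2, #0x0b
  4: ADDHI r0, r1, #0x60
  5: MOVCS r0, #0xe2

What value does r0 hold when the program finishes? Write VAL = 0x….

VAL = 0xe2

[0] flags=0000 → (cmp)
[1] flags=0000 NE?T → r0=0xcc
[2] flags=0000 VS?F → skip
[3] flags=1010 → (cmp)
[4] flags=1010 HI?T → r0=0x90
[5] flags=1010 CS?T → r0=0xe2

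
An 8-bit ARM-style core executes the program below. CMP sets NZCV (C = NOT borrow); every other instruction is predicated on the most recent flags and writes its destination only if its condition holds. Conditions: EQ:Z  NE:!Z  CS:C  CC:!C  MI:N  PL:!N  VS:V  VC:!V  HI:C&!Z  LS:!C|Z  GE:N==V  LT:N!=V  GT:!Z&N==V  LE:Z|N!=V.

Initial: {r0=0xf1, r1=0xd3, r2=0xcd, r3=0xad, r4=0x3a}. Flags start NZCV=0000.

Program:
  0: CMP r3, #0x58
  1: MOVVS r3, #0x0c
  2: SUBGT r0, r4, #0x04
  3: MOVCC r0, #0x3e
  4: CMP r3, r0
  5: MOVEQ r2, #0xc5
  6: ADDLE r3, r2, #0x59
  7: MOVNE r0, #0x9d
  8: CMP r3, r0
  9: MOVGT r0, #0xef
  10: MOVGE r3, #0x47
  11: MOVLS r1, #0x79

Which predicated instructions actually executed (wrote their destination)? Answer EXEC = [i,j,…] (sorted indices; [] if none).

EXEC = [1,7,9,10,11]

[0] flags=0011 → (cmp)
[1] flags=0011 VS?T → r3=0x0c
[2] flags=0011 GT?F → skip
[3] flags=0011 CC?F → skip
[4] flags=0000 → (cmp)
[5] flags=0000 EQ?F → skip
[6] flags=0000 LE?F → skip
[7] flags=0000 NE?T → r0=0x9d
[8] flags=0000 → (cmp)
[9] flags=0000 GT?T → r0=0xef
[10] flags=0000 GE?T → r3=0x47
[11] flags=0000 LS?T → r1=0x79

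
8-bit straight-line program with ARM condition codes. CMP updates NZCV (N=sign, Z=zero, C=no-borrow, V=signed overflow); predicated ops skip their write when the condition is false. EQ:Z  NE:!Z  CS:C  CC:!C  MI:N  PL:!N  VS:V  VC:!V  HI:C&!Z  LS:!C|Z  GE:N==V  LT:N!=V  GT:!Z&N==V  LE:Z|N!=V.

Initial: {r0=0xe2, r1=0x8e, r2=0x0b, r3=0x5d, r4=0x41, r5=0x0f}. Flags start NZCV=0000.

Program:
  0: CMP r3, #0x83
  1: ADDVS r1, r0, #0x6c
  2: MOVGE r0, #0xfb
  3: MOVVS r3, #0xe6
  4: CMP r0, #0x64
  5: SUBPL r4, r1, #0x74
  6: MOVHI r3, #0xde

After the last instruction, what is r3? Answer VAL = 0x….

[0] flags=1001 → (cmp)
[1] flags=1001 VS?T → r1=0x4e
[2] flags=1001 GE?T → r0=0xfb
[3] flags=1001 VS?T → r3=0xe6
[4] flags=1010 → (cmp)
[5] flags=1010 PL?F → skip
[6] flags=1010 HI?T → r3=0xde

VAL = 0xde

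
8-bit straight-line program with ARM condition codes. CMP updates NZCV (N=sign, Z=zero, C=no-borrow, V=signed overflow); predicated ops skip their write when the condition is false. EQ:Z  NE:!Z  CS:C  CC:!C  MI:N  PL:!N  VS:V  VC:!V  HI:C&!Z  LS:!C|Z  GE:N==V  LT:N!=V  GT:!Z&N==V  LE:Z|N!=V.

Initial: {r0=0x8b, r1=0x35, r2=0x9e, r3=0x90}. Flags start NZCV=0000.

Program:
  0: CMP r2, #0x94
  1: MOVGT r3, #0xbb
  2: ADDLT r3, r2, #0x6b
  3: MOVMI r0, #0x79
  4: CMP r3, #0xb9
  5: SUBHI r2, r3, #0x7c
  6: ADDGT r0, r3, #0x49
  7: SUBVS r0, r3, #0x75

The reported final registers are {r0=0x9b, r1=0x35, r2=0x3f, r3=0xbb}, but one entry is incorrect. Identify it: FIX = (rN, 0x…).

0: ✓ CMP  NZCV=0010
1: ✓ MOVGT  r3←0xbb
2: · ADDLT
3: · MOVMI
4: ✓ CMP  NZCV=0010
5: ✓ SUBHI  r2←0x3f
6: ✓ ADDGT  r0←0x04
7: · SUBVS

FIX = (r0, 0x04)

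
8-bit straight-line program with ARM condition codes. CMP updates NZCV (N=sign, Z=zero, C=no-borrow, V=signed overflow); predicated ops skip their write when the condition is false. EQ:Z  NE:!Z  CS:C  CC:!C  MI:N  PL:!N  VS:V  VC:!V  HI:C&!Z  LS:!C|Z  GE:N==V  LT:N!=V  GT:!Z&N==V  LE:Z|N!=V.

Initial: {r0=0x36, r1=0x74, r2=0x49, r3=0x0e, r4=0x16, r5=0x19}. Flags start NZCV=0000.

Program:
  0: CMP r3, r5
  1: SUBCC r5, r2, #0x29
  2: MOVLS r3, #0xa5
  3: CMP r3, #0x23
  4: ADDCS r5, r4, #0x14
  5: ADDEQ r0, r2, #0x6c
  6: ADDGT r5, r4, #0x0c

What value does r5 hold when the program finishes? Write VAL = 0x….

0: ✓ CMP  NZCV=1000
1: ✓ SUBCC  r5←0x20
2: ✓ MOVLS  r3←0xa5
3: ✓ CMP  NZCV=1010
4: ✓ ADDCS  r5←0x2a
5: · ADDEQ
6: · ADDGT

VAL = 0x2a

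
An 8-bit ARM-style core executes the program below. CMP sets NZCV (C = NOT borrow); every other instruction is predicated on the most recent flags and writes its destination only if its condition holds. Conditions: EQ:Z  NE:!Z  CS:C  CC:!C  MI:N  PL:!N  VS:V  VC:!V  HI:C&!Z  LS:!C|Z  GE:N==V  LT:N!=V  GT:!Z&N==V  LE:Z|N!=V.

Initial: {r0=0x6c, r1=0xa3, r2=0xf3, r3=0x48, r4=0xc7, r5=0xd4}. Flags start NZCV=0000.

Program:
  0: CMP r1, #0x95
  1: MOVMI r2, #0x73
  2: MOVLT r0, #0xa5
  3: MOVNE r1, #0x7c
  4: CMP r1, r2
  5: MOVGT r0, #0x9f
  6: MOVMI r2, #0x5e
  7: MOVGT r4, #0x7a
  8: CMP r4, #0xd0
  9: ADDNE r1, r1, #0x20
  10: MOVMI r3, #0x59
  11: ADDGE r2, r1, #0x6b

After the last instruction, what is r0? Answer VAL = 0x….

[0] flags=0010 → (cmp)
[1] flags=0010 MI?F → skip
[2] flags=0010 LT?F → skip
[3] flags=0010 NE?T → r1=0x7c
[4] flags=1001 → (cmp)
[5] flags=1001 GT?T → r0=0x9f
[6] flags=1001 MI?T → r2=0x5e
[7] flags=1001 GT?T → r4=0x7a
[8] flags=1001 → (cmp)
[9] flags=1001 NE?T → r1=0x9c
[10] flags=1001 MI?T → r3=0x59
[11] flags=1001 GE?T → r2=0x07

VAL = 0x9f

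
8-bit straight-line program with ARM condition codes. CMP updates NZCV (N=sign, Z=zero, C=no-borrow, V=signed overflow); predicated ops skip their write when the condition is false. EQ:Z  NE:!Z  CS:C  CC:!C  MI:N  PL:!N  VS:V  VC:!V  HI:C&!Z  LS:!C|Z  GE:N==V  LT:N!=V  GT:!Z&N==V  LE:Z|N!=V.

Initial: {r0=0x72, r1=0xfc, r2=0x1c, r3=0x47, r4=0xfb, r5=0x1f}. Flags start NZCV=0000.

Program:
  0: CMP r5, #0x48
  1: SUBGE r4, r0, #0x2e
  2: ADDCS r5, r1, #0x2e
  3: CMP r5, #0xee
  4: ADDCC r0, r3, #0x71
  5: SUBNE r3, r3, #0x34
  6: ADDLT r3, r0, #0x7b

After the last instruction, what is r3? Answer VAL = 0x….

VAL = 0x13

[0] flags=1000 → (cmp)
[1] flags=1000 GE?F → skip
[2] flags=1000 CS?F → skip
[3] flags=0000 → (cmp)
[4] flags=0000 CC?T → r0=0xb8
[5] flags=0000 NE?T → r3=0x13
[6] flags=0000 LT?F → skip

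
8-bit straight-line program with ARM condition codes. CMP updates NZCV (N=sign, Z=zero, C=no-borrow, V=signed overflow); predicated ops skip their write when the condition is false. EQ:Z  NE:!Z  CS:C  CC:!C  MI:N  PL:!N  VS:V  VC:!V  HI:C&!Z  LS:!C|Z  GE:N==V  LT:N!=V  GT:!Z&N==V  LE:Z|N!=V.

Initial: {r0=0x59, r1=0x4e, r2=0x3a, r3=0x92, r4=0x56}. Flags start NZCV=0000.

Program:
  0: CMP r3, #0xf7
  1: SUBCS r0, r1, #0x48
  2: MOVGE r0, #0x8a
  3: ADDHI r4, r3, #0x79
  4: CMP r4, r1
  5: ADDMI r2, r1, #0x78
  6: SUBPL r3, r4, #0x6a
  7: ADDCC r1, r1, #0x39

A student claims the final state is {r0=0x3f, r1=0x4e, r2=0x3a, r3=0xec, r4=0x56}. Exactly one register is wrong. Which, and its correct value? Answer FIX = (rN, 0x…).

0: ✓ CMP  NZCV=1000
1: · SUBCS
2: · MOVGE
3: · ADDHI
4: ✓ CMP  NZCV=0010
5: · ADDMI
6: ✓ SUBPL  r3←0xec
7: · ADDCC

FIX = (r0, 0x59)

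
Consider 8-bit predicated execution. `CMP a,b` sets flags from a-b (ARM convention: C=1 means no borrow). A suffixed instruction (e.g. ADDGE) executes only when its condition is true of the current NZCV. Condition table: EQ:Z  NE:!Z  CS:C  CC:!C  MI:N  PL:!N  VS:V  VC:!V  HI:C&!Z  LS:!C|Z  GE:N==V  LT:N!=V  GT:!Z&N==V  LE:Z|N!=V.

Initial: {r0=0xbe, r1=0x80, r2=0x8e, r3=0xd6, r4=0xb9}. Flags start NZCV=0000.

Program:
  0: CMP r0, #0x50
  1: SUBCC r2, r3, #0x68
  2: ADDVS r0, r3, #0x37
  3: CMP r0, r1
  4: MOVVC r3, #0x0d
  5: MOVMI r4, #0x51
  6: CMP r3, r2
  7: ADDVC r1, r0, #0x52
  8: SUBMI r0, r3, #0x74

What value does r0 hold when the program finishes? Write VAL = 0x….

0: ✓ CMP  NZCV=0011
1: · SUBCC
2: ✓ ADDVS  r0←0x0d
3: ✓ CMP  NZCV=1001
4: · MOVVC
5: ✓ MOVMI  r4←0x51
6: ✓ CMP  NZCV=0010
7: ✓ ADDVC  r1←0x5f
8: · SUBMI

VAL = 0x0d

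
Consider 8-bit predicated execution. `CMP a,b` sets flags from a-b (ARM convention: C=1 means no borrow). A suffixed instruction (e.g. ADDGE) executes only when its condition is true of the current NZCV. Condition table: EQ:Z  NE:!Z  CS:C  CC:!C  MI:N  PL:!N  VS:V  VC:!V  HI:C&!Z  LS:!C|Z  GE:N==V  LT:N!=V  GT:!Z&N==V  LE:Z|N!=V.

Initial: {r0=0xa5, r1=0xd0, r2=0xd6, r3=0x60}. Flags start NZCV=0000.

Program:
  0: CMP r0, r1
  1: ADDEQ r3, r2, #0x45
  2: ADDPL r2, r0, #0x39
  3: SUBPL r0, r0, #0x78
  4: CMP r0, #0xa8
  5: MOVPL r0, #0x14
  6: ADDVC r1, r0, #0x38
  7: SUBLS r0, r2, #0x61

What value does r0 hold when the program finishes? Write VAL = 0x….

[0] flags=1000 → (cmp)
[1] flags=1000 EQ?F → skip
[2] flags=1000 PL?F → skip
[3] flags=1000 PL?F → skip
[4] flags=1000 → (cmp)
[5] flags=1000 PL?F → skip
[6] flags=1000 VC?T → r1=0xdd
[7] flags=1000 LS?T → r0=0x75

VAL = 0x75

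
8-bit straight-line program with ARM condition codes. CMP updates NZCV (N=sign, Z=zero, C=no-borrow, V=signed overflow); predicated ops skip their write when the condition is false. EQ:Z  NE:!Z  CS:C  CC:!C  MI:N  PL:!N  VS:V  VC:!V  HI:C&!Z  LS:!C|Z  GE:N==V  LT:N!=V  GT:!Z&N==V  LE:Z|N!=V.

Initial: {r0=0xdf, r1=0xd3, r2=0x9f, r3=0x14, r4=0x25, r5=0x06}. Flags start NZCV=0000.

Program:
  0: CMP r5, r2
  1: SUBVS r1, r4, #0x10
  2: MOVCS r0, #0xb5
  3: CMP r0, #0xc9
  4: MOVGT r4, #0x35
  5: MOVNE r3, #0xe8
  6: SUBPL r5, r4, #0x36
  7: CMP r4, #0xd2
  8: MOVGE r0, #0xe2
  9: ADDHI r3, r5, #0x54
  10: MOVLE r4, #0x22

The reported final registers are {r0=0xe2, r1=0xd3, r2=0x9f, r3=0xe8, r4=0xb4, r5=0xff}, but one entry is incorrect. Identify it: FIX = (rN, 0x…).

[0] flags=0000 → (cmp)
[1] flags=0000 VS?F → skip
[2] flags=0000 CS?F → skip
[3] flags=0010 → (cmp)
[4] flags=0010 GT?T → r4=0x35
[5] flags=0010 NE?T → r3=0xe8
[6] flags=0010 PL?T → r5=0xff
[7] flags=0000 → (cmp)
[8] flags=0000 GE?T → r0=0xe2
[9] flags=0000 HI?F → skip
[10] flags=0000 LE?F → skip

FIX = (r4, 0x35)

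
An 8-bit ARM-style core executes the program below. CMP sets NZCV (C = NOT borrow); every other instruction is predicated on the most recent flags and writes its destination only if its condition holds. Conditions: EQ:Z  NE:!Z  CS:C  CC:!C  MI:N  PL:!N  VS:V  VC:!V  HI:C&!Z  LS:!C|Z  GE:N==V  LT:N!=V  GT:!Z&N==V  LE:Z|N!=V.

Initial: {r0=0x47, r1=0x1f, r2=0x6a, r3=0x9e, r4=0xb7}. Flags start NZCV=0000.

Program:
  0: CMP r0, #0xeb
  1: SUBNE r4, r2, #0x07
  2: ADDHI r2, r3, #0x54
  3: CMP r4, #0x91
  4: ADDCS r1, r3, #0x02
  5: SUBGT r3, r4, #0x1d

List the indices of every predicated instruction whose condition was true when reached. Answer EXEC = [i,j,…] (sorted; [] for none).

0: ✓ CMP  NZCV=0000
1: ✓ SUBNE  r4←0x63
2: · ADDHI
3: ✓ CMP  NZCV=1001
4: · ADDCS
5: ✓ SUBGT  r3←0x46

EXEC = [1,5]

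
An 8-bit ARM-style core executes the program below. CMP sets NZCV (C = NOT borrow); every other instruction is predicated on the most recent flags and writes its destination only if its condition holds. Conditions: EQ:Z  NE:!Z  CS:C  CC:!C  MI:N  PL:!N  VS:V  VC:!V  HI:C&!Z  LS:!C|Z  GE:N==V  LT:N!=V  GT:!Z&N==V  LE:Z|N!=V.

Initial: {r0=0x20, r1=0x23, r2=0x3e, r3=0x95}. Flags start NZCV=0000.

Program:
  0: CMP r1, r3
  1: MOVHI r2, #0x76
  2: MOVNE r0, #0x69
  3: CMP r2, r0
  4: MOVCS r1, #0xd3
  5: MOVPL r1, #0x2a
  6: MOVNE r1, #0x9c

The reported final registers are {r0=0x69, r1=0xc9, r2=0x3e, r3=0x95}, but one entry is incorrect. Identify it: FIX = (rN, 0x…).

0: ✓ CMP  NZCV=1001
1: · MOVHI
2: ✓ MOVNE  r0←0x69
3: ✓ CMP  NZCV=1000
4: · MOVCS
5: · MOVPL
6: ✓ MOVNE  r1←0x9c

FIX = (r1, 0x9c)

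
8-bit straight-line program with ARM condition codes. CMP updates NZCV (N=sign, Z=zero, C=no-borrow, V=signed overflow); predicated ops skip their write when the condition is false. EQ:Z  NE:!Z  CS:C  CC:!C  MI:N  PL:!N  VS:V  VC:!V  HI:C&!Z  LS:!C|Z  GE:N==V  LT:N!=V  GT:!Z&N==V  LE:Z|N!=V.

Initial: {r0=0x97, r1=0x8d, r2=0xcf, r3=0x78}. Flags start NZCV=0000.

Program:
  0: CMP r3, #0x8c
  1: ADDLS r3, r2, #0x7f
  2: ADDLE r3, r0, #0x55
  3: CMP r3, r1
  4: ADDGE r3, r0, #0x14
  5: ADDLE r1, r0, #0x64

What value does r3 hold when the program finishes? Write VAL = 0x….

[0] flags=1001 → (cmp)
[1] flags=1001 LS?T → r3=0x4e
[2] flags=1001 LE?F → skip
[3] flags=1001 → (cmp)
[4] flags=1001 GE?T → r3=0xab
[5] flags=1001 LE?F → skip

VAL = 0xab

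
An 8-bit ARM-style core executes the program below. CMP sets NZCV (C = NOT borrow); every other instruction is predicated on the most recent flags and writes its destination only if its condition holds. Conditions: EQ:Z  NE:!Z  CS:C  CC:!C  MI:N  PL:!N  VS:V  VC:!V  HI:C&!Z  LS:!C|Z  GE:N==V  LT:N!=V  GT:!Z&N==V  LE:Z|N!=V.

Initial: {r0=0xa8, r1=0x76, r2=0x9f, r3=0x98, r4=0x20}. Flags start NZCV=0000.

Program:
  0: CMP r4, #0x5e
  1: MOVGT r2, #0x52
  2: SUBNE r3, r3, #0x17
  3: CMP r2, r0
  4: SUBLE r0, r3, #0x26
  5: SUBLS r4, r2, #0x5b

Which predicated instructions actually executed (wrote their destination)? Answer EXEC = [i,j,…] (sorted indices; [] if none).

EXEC = [2,4,5]

[0] flags=1000 → (cmp)
[1] flags=1000 GT?F → skip
[2] flags=1000 NE?T → r3=0x81
[3] flags=1000 → (cmp)
[4] flags=1000 LE?T → r0=0x5b
[5] flags=1000 LS?T → r4=0x44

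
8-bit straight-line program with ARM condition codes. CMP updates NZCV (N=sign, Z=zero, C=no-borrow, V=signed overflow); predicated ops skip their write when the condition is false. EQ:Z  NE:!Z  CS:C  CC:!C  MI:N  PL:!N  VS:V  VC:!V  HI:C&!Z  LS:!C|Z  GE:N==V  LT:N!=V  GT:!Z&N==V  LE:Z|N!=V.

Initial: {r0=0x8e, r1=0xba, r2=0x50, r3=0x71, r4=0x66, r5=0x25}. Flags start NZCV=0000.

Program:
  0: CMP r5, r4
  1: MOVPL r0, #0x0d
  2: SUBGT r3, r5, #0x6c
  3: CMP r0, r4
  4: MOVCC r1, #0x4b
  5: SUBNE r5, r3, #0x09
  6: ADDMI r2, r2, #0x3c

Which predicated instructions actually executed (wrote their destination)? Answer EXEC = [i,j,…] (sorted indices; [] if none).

EXEC = [5]

0: ✓ CMP  NZCV=1000
1: · MOVPL
2: · SUBGT
3: ✓ CMP  NZCV=0011
4: · MOVCC
5: ✓ SUBNE  r5←0x68
6: · ADDMI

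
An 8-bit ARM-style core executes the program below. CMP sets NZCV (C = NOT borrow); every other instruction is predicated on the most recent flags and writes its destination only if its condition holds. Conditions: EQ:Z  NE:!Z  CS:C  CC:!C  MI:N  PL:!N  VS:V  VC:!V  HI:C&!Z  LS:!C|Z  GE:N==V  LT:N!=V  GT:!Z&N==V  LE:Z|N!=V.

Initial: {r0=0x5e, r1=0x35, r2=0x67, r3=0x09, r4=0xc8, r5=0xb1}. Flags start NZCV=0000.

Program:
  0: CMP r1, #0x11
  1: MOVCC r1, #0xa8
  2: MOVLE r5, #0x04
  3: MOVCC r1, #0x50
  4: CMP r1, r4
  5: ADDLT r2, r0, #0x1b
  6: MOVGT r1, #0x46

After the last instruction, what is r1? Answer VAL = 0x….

VAL = 0x46

[0] flags=0010 → (cmp)
[1] flags=0010 CC?F → skip
[2] flags=0010 LE?F → skip
[3] flags=0010 CC?F → skip
[4] flags=0000 → (cmp)
[5] flags=0000 LT?F → skip
[6] flags=0000 GT?T → r1=0x46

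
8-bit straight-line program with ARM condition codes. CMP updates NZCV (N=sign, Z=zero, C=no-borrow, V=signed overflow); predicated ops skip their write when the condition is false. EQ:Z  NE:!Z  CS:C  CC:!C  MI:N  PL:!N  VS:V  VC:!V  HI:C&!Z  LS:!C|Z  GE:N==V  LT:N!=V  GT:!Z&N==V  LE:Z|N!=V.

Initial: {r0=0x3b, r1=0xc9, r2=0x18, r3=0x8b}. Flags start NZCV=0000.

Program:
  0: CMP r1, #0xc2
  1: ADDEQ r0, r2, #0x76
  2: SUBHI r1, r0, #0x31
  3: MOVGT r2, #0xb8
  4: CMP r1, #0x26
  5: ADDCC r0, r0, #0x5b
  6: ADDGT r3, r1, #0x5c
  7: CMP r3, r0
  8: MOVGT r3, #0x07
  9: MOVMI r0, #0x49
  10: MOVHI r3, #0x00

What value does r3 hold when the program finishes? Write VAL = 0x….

[0] flags=0010 → (cmp)
[1] flags=0010 EQ?F → skip
[2] flags=0010 HI?T → r1=0x0a
[3] flags=0010 GT?T → r2=0xb8
[4] flags=1000 → (cmp)
[5] flags=1000 CC?T → r0=0x96
[6] flags=1000 GT?F → skip
[7] flags=1000 → (cmp)
[8] flags=1000 GT?F → skip
[9] flags=1000 MI?T → r0=0x49
[10] flags=1000 HI?F → skip

VAL = 0x8b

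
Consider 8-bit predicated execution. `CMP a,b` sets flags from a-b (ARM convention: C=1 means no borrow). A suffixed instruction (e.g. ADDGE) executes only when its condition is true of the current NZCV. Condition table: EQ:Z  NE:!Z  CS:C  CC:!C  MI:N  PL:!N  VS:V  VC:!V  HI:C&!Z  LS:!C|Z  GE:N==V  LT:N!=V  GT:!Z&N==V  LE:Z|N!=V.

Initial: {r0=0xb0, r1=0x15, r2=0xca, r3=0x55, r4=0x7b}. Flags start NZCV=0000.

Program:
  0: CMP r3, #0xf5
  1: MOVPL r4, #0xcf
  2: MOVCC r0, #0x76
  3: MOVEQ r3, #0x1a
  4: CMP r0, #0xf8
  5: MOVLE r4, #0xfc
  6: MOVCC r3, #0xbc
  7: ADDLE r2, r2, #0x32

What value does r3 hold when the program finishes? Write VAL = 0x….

0: ✓ CMP  NZCV=0000
1: ✓ MOVPL  r4←0xcf
2: ✓ MOVCC  r0←0x76
3: · MOVEQ
4: ✓ CMP  NZCV=0000
5: · MOVLE
6: ✓ MOVCC  r3←0xbc
7: · ADDLE

VAL = 0xbc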